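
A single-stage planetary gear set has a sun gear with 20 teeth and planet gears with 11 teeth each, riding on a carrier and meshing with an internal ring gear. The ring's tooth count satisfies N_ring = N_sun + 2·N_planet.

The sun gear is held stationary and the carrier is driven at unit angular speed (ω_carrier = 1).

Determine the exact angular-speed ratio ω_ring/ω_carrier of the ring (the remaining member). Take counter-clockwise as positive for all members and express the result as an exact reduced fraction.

31/21

N_ring = 20 + 2·11 = 42
20(ω_s−ω_c) = −42(ω_r−ω_c),  ω_s=0, ω_c=1
ω_r = 1 − (20/42)(0−1) = 31/21
ω_r/ω_c = 31/21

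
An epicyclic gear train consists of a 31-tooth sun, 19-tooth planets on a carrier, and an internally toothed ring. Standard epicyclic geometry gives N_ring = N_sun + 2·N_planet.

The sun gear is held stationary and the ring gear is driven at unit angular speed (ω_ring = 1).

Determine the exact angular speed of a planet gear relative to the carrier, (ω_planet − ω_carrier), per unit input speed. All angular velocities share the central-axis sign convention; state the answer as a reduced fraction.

2139/1900

N_ring = 31 + 2·19 = 69
31(ω_s−ω_c) = −69(ω_r−ω_c),  ω_s=0, ω_r=1
31(0−ω_c) = −69(1−ω_c)  ⇒  100ω_c = 69  ⇒  ω_c = 69/100
sun–planet: 31·(0−69/100) = −19·(ω_p−ω_c)  ⇒  ω_p−ω_c = −(31/19)·(-69/100) = 2139/1900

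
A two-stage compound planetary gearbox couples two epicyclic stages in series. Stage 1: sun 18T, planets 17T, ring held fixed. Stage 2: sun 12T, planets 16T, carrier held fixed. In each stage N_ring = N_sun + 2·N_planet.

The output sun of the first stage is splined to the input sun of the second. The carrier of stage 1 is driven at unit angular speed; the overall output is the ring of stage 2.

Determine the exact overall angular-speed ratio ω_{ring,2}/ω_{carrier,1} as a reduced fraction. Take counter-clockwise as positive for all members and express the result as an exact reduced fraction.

-35/33

Stage 1: N_ring = 18 + 2·17 = 52
Stage 1: 18(ω_s−ω_c) = −52(ω_r−ω_c),  ω_r=0, ω_c=1
Stage 1: ω_s = 1 − (52/18)(0−1) = 35/9
  ⇒ ω_s¹/ω_c¹ = 35/9
Stage 2: N_ring = 12 + 2·16 = 44
Stage 2: 12(ω_s−ω_c) = −44(ω_r−ω_c),  ω_c=0, ω_s=1
Stage 2: ω_r = 0 − (12/44)(1−0) = -3/11
  ⇒ ω_r²/ω_s² = -3/11
Coupling ω_s² = ω_s¹ ⇒ overall = 35/9 × -3/11 = -35/33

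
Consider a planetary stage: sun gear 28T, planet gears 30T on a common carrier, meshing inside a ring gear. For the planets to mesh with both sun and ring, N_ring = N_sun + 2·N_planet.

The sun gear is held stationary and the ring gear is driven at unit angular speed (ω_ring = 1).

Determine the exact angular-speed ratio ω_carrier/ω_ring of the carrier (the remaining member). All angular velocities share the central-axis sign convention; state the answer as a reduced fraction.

22/29

N_ring = 28 + 2·30 = 88
28(ω_s−ω_c) = −88(ω_r−ω_c),  ω_s=0, ω_r=1
28(0−ω_c) = −88(1−ω_c)  ⇒  116ω_c = 88  ⇒  ω_c = 22/29
ω_c/ω_r = 22/29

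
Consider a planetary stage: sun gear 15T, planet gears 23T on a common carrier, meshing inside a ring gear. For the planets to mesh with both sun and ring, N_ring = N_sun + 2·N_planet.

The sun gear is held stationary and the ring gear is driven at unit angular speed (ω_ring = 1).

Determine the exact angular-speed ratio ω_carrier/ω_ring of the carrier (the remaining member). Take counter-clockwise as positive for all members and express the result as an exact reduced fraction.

61/76

N_ring = 15 + 2·23 = 61
15(ω_s−ω_c) = −61(ω_r−ω_c),  ω_s=0, ω_r=1
15(0−ω_c) = −61(1−ω_c)  ⇒  76ω_c = 61  ⇒  ω_c = 61/76
ω_c/ω_r = 61/76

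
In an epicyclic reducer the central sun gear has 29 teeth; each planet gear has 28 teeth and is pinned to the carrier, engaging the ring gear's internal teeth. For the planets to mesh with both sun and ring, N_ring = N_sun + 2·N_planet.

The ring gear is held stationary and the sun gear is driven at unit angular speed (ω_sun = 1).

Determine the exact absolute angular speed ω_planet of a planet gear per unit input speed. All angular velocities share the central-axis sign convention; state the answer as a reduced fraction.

-29/56

N_ring = 29 + 2·28 = 85
29(ω_s−ω_c) = −85(ω_r−ω_c),  ω_r=0, ω_s=1
29(1−ω_c) = −85(0−ω_c)  ⇒  114ω_c = 29  ⇒  ω_c = 29/114
sun–planet: 29·(1−29/114) = −28·(ω_p−ω_c)  ⇒  ω_p−ω_c = −(29/28)·(85/114) = -2465/3192
ω_p = 29/114 − 2465/3192 = -29/56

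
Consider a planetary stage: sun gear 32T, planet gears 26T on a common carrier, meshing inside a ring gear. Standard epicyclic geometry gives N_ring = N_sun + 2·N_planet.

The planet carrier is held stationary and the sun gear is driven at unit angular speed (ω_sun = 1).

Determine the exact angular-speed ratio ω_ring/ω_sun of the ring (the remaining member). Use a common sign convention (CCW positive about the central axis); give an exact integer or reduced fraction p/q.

N_ring = 32 + 2·26 = 84
32(ω_s−ω_c) = −84(ω_r−ω_c),  ω_c=0, ω_s=1
ω_r = 0 − (32/84)(1−0) = -8/21
ω_r/ω_s = -8/21

-8/21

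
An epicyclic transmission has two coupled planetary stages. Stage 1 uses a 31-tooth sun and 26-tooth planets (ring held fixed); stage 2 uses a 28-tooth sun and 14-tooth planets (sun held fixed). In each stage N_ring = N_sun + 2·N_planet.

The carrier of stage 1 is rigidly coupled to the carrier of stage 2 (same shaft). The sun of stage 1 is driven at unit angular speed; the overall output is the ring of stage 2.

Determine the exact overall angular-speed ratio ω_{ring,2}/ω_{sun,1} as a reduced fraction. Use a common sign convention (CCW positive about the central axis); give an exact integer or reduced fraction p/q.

Stage 1: N_ring = 31 + 2·26 = 83
Stage 1: 31(ω_s−ω_c) = −83(ω_r−ω_c),  ω_r=0, ω_s=1
Stage 1: 31(1−ω_c) = −83(0−ω_c)  ⇒  114ω_c = 31  ⇒  ω_c = 31/114
  ⇒ ω_c¹/ω_s¹ = 31/114
Stage 2: N_ring = 28 + 2·14 = 56
Stage 2: 28(ω_s−ω_c) = −56(ω_r−ω_c),  ω_s=0, ω_c=1
Stage 2: ω_r = 1 − (28/56)(0−1) = 3/2
  ⇒ ω_r²/ω_c² = 3/2
Coupling ω_c² = ω_c¹ ⇒ overall = 31/114 × 3/2 = 31/76

31/76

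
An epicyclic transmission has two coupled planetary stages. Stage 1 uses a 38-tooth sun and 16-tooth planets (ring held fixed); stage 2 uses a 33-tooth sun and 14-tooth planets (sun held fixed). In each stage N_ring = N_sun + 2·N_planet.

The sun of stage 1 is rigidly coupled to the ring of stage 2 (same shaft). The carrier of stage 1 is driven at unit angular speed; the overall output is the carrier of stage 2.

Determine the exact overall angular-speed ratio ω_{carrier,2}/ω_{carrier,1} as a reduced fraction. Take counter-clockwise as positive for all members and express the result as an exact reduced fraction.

1647/893

Stage 1: N_ring = 38 + 2·16 = 70
Stage 1: 38(ω_s−ω_c) = −70(ω_r−ω_c),  ω_r=0, ω_c=1
Stage 1: ω_s = 1 − (70/38)(0−1) = 54/19
  ⇒ ω_s¹/ω_c¹ = 54/19
Stage 2: N_ring = 33 + 2·14 = 61
Stage 2: 33(ω_s−ω_c) = −61(ω_r−ω_c),  ω_s=0, ω_r=1
Stage 2: 33(0−ω_c) = −61(1−ω_c)  ⇒  94ω_c = 61  ⇒  ω_c = 61/94
  ⇒ ω_c²/ω_r² = 61/94
Coupling ω_r² = ω_s¹ ⇒ overall = 54/19 × 61/94 = 1647/893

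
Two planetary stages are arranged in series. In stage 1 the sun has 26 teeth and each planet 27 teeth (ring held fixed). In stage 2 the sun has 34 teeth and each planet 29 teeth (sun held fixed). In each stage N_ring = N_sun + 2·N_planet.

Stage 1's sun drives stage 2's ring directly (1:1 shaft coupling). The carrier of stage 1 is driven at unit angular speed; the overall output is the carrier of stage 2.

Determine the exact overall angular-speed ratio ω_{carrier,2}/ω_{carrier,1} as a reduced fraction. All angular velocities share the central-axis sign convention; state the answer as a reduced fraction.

Stage 1: N_ring = 26 + 2·27 = 80
Stage 1: 26(ω_s−ω_c) = −80(ω_r−ω_c),  ω_r=0, ω_c=1
Stage 1: ω_s = 1 − (80/26)(0−1) = 53/13
  ⇒ ω_s¹/ω_c¹ = 53/13
Stage 2: N_ring = 34 + 2·29 = 92
Stage 2: 34(ω_s−ω_c) = −92(ω_r−ω_c),  ω_s=0, ω_r=1
Stage 2: 34(0−ω_c) = −92(1−ω_c)  ⇒  126ω_c = 92  ⇒  ω_c = 46/63
  ⇒ ω_c²/ω_r² = 46/63
Coupling ω_r² = ω_s¹ ⇒ overall = 53/13 × 46/63 = 2438/819

2438/819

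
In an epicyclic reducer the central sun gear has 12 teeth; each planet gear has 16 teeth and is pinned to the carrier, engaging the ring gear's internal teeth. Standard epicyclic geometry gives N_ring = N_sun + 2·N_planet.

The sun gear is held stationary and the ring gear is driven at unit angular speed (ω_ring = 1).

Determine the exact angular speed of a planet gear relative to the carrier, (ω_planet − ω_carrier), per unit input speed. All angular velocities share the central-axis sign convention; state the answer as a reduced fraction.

33/56

N_ring = 12 + 2·16 = 44
12(ω_s−ω_c) = −44(ω_r−ω_c),  ω_s=0, ω_r=1
12(0−ω_c) = −44(1−ω_c)  ⇒  56ω_c = 44  ⇒  ω_c = 11/14
sun–planet: 12·(0−11/14) = −16·(ω_p−ω_c)  ⇒  ω_p−ω_c = −(12/16)·(-11/14) = 33/56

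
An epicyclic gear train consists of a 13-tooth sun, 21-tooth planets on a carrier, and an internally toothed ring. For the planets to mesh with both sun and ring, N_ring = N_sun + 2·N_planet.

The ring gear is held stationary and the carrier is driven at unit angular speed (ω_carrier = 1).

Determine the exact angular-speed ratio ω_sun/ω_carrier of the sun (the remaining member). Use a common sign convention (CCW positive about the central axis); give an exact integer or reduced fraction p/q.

68/13

N_ring = 13 + 2·21 = 55
13(ω_s−ω_c) = −55(ω_r−ω_c),  ω_r=0, ω_c=1
ω_s = 1 − (55/13)(0−1) = 68/13
ω_s/ω_c = 68/13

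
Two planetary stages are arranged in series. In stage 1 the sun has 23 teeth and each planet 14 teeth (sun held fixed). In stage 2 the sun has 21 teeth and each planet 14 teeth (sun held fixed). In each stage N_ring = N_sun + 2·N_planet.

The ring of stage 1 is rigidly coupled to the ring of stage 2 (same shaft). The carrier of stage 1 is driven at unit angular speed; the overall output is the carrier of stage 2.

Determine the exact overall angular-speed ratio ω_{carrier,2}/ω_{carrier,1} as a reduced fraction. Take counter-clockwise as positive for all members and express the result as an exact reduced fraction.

Stage 1: N_ring = 23 + 2·14 = 51
Stage 1: 23(ω_s−ω_c) = −51(ω_r−ω_c),  ω_s=0, ω_c=1
Stage 1: ω_r = 1 − (23/51)(0−1) = 74/51
  ⇒ ω_r¹/ω_c¹ = 74/51
Stage 2: N_ring = 21 + 2·14 = 49
Stage 2: 21(ω_s−ω_c) = −49(ω_r−ω_c),  ω_s=0, ω_r=1
Stage 2: 21(0−ω_c) = −49(1−ω_c)  ⇒  70ω_c = 49  ⇒  ω_c = 7/10
  ⇒ ω_c²/ω_r² = 7/10
Coupling ω_r² = ω_r¹ ⇒ overall = 74/51 × 7/10 = 259/255

259/255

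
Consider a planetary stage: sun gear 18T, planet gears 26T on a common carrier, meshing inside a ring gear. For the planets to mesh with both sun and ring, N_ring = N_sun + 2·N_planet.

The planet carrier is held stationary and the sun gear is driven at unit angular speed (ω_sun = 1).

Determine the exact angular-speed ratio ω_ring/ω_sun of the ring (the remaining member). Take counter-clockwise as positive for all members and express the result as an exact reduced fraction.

N_ring = 18 + 2·26 = 70
18(ω_s−ω_c) = −70(ω_r−ω_c),  ω_c=0, ω_s=1
ω_r = 0 − (18/70)(1−0) = -9/35
ω_r/ω_s = -9/35

-9/35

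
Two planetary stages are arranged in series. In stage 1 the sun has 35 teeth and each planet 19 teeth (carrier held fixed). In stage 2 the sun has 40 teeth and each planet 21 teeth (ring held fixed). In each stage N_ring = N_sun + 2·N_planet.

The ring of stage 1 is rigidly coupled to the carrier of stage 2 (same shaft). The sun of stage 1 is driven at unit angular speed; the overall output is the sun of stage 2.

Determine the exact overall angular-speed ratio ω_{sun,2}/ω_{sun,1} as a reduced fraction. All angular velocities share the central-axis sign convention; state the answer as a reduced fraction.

Stage 1: N_ring = 35 + 2·19 = 73
Stage 1: 35(ω_s−ω_c) = −73(ω_r−ω_c),  ω_c=0, ω_s=1
Stage 1: ω_r = 0 − (35/73)(1−0) = -35/73
  ⇒ ω_r¹/ω_s¹ = -35/73
Stage 2: N_ring = 40 + 2·21 = 82
Stage 2: 40(ω_s−ω_c) = −82(ω_r−ω_c),  ω_r=0, ω_c=1
Stage 2: ω_s = 1 − (82/40)(0−1) = 61/20
  ⇒ ω_s²/ω_c² = 61/20
Coupling ω_c² = ω_r¹ ⇒ overall = -35/73 × 61/20 = -427/292

-427/292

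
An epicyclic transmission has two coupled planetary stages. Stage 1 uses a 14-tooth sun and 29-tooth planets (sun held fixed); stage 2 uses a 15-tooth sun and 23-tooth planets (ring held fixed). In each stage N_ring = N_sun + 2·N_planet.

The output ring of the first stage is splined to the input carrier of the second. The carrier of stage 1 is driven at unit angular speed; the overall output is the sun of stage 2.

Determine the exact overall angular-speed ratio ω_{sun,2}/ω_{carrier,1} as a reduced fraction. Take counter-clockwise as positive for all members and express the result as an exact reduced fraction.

Stage 1: N_ring = 14 + 2·29 = 72
Stage 1: 14(ω_s−ω_c) = −72(ω_r−ω_c),  ω_s=0, ω_c=1
Stage 1: ω_r = 1 − (14/72)(0−1) = 43/36
  ⇒ ω_r¹/ω_c¹ = 43/36
Stage 2: N_ring = 15 + 2·23 = 61
Stage 2: 15(ω_s−ω_c) = −61(ω_r−ω_c),  ω_r=0, ω_c=1
Stage 2: ω_s = 1 − (61/15)(0−1) = 76/15
  ⇒ ω_s²/ω_c² = 76/15
Coupling ω_c² = ω_r¹ ⇒ overall = 43/36 × 76/15 = 817/135

817/135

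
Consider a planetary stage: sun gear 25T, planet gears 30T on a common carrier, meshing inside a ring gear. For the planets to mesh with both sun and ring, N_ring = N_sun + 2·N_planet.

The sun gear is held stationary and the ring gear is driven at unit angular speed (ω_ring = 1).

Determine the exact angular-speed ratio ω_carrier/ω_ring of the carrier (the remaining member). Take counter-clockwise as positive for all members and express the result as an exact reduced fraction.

N_ring = 25 + 2·30 = 85
25(ω_s−ω_c) = −85(ω_r−ω_c),  ω_s=0, ω_r=1
25(0−ω_c) = −85(1−ω_c)  ⇒  110ω_c = 85  ⇒  ω_c = 17/22
ω_c/ω_r = 17/22

17/22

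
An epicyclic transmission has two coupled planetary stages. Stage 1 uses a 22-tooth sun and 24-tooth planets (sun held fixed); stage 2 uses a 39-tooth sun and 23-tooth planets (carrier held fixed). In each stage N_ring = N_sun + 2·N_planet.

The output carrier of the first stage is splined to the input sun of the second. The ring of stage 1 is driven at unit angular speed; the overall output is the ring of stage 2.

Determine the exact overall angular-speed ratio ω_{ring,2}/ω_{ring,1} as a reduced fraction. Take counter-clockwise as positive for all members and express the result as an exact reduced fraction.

Stage 1: N_ring = 22 + 2·24 = 70
Stage 1: 22(ω_s−ω_c) = −70(ω_r−ω_c),  ω_s=0, ω_r=1
Stage 1: 22(0−ω_c) = −70(1−ω_c)  ⇒  92ω_c = 70  ⇒  ω_c = 35/46
  ⇒ ω_c¹/ω_r¹ = 35/46
Stage 2: N_ring = 39 + 2·23 = 85
Stage 2: 39(ω_s−ω_c) = −85(ω_r−ω_c),  ω_c=0, ω_s=1
Stage 2: ω_r = 0 − (39/85)(1−0) = -39/85
  ⇒ ω_r²/ω_s² = -39/85
Coupling ω_s² = ω_c¹ ⇒ overall = 35/46 × -39/85 = -273/782

-273/782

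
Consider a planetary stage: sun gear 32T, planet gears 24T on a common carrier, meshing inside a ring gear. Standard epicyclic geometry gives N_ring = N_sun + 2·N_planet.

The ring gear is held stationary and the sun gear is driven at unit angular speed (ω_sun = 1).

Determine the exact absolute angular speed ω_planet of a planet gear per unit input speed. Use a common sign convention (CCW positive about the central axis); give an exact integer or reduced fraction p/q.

-2/3

N_ring = 32 + 2·24 = 80
32(ω_s−ω_c) = −80(ω_r−ω_c),  ω_r=0, ω_s=1
32(1−ω_c) = −80(0−ω_c)  ⇒  112ω_c = 32  ⇒  ω_c = 2/7
sun–planet: 32·(1−2/7) = −24·(ω_p−ω_c)  ⇒  ω_p−ω_c = −(32/24)·(5/7) = -20/21
ω_p = 2/7 − 20/21 = -2/3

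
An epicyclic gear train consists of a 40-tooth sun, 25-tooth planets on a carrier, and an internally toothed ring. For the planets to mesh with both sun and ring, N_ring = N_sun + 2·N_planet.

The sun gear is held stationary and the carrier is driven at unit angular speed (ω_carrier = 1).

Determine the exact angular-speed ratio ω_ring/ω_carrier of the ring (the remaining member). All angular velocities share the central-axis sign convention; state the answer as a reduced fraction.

13/9

N_ring = 40 + 2·25 = 90
40(ω_s−ω_c) = −90(ω_r−ω_c),  ω_s=0, ω_c=1
ω_r = 1 − (40/90)(0−1) = 13/9
ω_r/ω_c = 13/9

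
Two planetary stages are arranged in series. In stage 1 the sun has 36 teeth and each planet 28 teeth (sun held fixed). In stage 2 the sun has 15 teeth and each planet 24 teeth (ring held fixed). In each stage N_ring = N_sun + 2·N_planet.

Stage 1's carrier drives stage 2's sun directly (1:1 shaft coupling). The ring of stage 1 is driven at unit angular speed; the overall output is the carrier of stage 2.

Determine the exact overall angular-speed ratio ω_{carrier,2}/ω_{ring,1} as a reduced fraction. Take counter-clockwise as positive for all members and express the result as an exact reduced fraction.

Stage 1: N_ring = 36 + 2·28 = 92
Stage 1: 36(ω_s−ω_c) = −92(ω_r−ω_c),  ω_s=0, ω_r=1
Stage 1: 36(0−ω_c) = −92(1−ω_c)  ⇒  128ω_c = 92  ⇒  ω_c = 23/32
  ⇒ ω_c¹/ω_r¹ = 23/32
Stage 2: N_ring = 15 + 2·24 = 63
Stage 2: 15(ω_s−ω_c) = −63(ω_r−ω_c),  ω_r=0, ω_s=1
Stage 2: 15(1−ω_c) = −63(0−ω_c)  ⇒  78ω_c = 15  ⇒  ω_c = 5/26
  ⇒ ω_c²/ω_s² = 5/26
Coupling ω_s² = ω_c¹ ⇒ overall = 23/32 × 5/26 = 115/832

115/832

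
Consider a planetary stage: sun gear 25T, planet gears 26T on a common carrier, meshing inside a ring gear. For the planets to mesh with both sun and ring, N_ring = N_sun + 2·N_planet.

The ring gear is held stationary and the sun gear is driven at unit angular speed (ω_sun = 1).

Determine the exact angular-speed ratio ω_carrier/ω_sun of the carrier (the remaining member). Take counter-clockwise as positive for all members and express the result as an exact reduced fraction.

N_ring = 25 + 2·26 = 77
25(ω_s−ω_c) = −77(ω_r−ω_c),  ω_r=0, ω_s=1
25(1−ω_c) = −77(0−ω_c)  ⇒  102ω_c = 25  ⇒  ω_c = 25/102
ω_c/ω_s = 25/102

25/102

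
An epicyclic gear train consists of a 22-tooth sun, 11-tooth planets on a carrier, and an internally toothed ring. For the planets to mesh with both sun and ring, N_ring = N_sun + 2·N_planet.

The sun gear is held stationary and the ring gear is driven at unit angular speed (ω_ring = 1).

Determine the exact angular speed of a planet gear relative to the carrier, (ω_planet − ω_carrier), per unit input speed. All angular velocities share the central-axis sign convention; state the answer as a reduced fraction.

N_ring = 22 + 2·11 = 44
22(ω_s−ω_c) = −44(ω_r−ω_c),  ω_s=0, ω_r=1
22(0−ω_c) = −44(1−ω_c)  ⇒  66ω_c = 44  ⇒  ω_c = 2/3
sun–planet: 22·(0−2/3) = −11·(ω_p−ω_c)  ⇒  ω_p−ω_c = −(22/11)·(-2/3) = 4/3

4/3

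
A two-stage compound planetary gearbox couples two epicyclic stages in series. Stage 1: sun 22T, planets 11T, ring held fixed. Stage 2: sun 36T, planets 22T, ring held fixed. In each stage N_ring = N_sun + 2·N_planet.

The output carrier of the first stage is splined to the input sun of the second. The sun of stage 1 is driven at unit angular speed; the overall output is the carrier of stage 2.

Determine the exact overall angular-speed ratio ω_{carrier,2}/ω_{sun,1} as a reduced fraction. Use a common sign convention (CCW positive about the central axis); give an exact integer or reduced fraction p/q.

Stage 1: N_ring = 22 + 2·11 = 44
Stage 1: 22(ω_s−ω_c) = −44(ω_r−ω_c),  ω_r=0, ω_s=1
Stage 1: 22(1−ω_c) = −44(0−ω_c)  ⇒  66ω_c = 22  ⇒  ω_c = 1/3
  ⇒ ω_c¹/ω_s¹ = 1/3
Stage 2: N_ring = 36 + 2·22 = 80
Stage 2: 36(ω_s−ω_c) = −80(ω_r−ω_c),  ω_r=0, ω_s=1
Stage 2: 36(1−ω_c) = −80(0−ω_c)  ⇒  116ω_c = 36  ⇒  ω_c = 9/29
  ⇒ ω_c²/ω_s² = 9/29
Coupling ω_s² = ω_c¹ ⇒ overall = 1/3 × 9/29 = 3/29

3/29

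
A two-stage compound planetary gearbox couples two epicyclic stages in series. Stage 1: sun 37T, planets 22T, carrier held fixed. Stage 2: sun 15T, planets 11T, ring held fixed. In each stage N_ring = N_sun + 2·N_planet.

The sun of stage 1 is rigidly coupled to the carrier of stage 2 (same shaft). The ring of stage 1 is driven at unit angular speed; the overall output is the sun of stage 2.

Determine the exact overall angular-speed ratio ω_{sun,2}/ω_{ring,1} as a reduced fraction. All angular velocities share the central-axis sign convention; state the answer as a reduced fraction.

-1404/185

Stage 1: N_ring = 37 + 2·22 = 81
Stage 1: 37(ω_s−ω_c) = −81(ω_r−ω_c),  ω_c=0, ω_r=1
Stage 1: ω_s = 0 − (81/37)(1−0) = -81/37
  ⇒ ω_s¹/ω_r¹ = -81/37
Stage 2: N_ring = 15 + 2·11 = 37
Stage 2: 15(ω_s−ω_c) = −37(ω_r−ω_c),  ω_r=0, ω_c=1
Stage 2: ω_s = 1 − (37/15)(0−1) = 52/15
  ⇒ ω_s²/ω_c² = 52/15
Coupling ω_c² = ω_s¹ ⇒ overall = -81/37 × 52/15 = -1404/185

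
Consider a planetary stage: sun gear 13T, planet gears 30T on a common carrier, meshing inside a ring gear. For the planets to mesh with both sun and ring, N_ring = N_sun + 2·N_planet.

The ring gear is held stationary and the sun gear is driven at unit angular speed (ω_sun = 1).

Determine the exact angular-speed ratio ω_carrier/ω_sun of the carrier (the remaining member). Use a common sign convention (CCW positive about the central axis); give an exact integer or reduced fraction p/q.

13/86

N_ring = 13 + 2·30 = 73
13(ω_s−ω_c) = −73(ω_r−ω_c),  ω_r=0, ω_s=1
13(1−ω_c) = −73(0−ω_c)  ⇒  86ω_c = 13  ⇒  ω_c = 13/86
ω_c/ω_s = 13/86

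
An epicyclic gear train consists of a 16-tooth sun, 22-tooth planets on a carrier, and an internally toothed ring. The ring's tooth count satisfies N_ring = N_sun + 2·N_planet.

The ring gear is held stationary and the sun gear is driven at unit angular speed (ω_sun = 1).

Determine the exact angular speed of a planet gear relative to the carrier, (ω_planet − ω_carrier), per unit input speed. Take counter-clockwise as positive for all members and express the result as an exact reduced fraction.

N_ring = 16 + 2·22 = 60
16(ω_s−ω_c) = −60(ω_r−ω_c),  ω_r=0, ω_s=1
16(1−ω_c) = −60(0−ω_c)  ⇒  76ω_c = 16  ⇒  ω_c = 4/19
sun–planet: 16·(1−4/19) = −22·(ω_p−ω_c)  ⇒  ω_p−ω_c = −(16/22)·(15/19) = -120/209

-120/209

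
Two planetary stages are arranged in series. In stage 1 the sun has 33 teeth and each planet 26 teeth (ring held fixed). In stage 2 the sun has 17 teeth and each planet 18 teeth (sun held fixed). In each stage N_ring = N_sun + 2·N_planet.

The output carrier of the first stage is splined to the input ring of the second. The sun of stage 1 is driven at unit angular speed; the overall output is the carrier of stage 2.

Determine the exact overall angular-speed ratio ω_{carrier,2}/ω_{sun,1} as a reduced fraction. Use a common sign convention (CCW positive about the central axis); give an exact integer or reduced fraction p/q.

1749/8260

Stage 1: N_ring = 33 + 2·26 = 85
Stage 1: 33(ω_s−ω_c) = −85(ω_r−ω_c),  ω_r=0, ω_s=1
Stage 1: 33(1−ω_c) = −85(0−ω_c)  ⇒  118ω_c = 33  ⇒  ω_c = 33/118
  ⇒ ω_c¹/ω_s¹ = 33/118
Stage 2: N_ring = 17 + 2·18 = 53
Stage 2: 17(ω_s−ω_c) = −53(ω_r−ω_c),  ω_s=0, ω_r=1
Stage 2: 17(0−ω_c) = −53(1−ω_c)  ⇒  70ω_c = 53  ⇒  ω_c = 53/70
  ⇒ ω_c²/ω_r² = 53/70
Coupling ω_r² = ω_c¹ ⇒ overall = 33/118 × 53/70 = 1749/8260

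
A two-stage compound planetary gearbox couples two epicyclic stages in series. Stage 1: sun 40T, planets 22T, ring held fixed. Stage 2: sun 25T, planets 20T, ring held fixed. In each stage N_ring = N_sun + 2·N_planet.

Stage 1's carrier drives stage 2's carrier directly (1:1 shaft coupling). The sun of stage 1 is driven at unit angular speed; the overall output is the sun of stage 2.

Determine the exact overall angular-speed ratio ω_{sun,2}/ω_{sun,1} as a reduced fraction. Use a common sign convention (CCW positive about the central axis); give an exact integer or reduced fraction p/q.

Stage 1: N_ring = 40 + 2·22 = 84
Stage 1: 40(ω_s−ω_c) = −84(ω_r−ω_c),  ω_r=0, ω_s=1
Stage 1: 40(1−ω_c) = −84(0−ω_c)  ⇒  124ω_c = 40  ⇒  ω_c = 10/31
  ⇒ ω_c¹/ω_s¹ = 10/31
Stage 2: N_ring = 25 + 2·20 = 65
Stage 2: 25(ω_s−ω_c) = −65(ω_r−ω_c),  ω_r=0, ω_c=1
Stage 2: ω_s = 1 − (65/25)(0−1) = 18/5
  ⇒ ω_s²/ω_c² = 18/5
Coupling ω_c² = ω_c¹ ⇒ overall = 10/31 × 18/5 = 36/31

36/31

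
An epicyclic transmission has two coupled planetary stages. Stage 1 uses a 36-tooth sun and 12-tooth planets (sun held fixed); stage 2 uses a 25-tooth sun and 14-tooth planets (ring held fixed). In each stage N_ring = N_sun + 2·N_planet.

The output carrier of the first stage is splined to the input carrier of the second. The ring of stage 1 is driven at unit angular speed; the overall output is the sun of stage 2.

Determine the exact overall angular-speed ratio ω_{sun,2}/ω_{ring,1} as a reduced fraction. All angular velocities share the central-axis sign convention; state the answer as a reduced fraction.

Stage 1: N_ring = 36 + 2·12 = 60
Stage 1: 36(ω_s−ω_c) = −60(ω_r−ω_c),  ω_s=0, ω_r=1
Stage 1: 36(0−ω_c) = −60(1−ω_c)  ⇒  96ω_c = 60  ⇒  ω_c = 5/8
  ⇒ ω_c¹/ω_r¹ = 5/8
Stage 2: N_ring = 25 + 2·14 = 53
Stage 2: 25(ω_s−ω_c) = −53(ω_r−ω_c),  ω_r=0, ω_c=1
Stage 2: ω_s = 1 − (53/25)(0−1) = 78/25
  ⇒ ω_s²/ω_c² = 78/25
Coupling ω_c² = ω_c¹ ⇒ overall = 5/8 × 78/25 = 39/20

39/20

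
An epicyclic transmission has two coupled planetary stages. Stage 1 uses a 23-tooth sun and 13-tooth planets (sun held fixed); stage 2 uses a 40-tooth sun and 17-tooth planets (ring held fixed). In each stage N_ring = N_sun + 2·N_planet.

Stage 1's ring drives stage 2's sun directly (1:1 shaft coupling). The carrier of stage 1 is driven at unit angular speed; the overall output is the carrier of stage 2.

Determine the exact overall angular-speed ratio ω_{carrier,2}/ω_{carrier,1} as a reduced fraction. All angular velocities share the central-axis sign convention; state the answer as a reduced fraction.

480/931

Stage 1: N_ring = 23 + 2·13 = 49
Stage 1: 23(ω_s−ω_c) = −49(ω_r−ω_c),  ω_s=0, ω_c=1
Stage 1: ω_r = 1 − (23/49)(0−1) = 72/49
  ⇒ ω_r¹/ω_c¹ = 72/49
Stage 2: N_ring = 40 + 2·17 = 74
Stage 2: 40(ω_s−ω_c) = −74(ω_r−ω_c),  ω_r=0, ω_s=1
Stage 2: 40(1−ω_c) = −74(0−ω_c)  ⇒  114ω_c = 40  ⇒  ω_c = 20/57
  ⇒ ω_c²/ω_s² = 20/57
Coupling ω_s² = ω_r¹ ⇒ overall = 72/49 × 20/57 = 480/931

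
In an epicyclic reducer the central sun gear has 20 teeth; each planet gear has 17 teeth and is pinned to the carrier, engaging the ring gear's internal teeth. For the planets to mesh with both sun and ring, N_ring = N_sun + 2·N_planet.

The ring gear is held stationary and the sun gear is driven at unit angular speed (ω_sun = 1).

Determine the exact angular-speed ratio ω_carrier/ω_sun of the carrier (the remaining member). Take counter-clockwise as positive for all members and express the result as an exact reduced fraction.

N_ring = 20 + 2·17 = 54
20(ω_s−ω_c) = −54(ω_r−ω_c),  ω_r=0, ω_s=1
20(1−ω_c) = −54(0−ω_c)  ⇒  74ω_c = 20  ⇒  ω_c = 10/37
ω_c/ω_s = 10/37

10/37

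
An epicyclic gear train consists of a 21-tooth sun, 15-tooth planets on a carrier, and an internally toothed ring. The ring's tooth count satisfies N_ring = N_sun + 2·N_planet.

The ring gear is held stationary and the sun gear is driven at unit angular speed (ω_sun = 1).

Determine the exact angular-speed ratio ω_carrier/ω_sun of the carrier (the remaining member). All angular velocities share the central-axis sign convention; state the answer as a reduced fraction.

N_ring = 21 + 2·15 = 51
21(ω_s−ω_c) = −51(ω_r−ω_c),  ω_r=0, ω_s=1
21(1−ω_c) = −51(0−ω_c)  ⇒  72ω_c = 21  ⇒  ω_c = 7/24
ω_c/ω_s = 7/24

7/24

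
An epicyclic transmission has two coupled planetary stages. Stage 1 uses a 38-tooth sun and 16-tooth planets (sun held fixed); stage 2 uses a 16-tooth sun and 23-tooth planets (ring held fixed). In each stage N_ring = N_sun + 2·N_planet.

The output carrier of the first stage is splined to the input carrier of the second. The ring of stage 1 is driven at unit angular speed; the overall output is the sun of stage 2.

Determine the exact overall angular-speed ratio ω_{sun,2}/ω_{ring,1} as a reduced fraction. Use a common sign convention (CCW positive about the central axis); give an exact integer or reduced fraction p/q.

Stage 1: N_ring = 38 + 2·16 = 70
Stage 1: 38(ω_s−ω_c) = −70(ω_r−ω_c),  ω_s=0, ω_r=1
Stage 1: 38(0−ω_c) = −70(1−ω_c)  ⇒  108ω_c = 70  ⇒  ω_c = 35/54
  ⇒ ω_c¹/ω_r¹ = 35/54
Stage 2: N_ring = 16 + 2·23 = 62
Stage 2: 16(ω_s−ω_c) = −62(ω_r−ω_c),  ω_r=0, ω_c=1
Stage 2: ω_s = 1 − (62/16)(0−1) = 39/8
  ⇒ ω_s²/ω_c² = 39/8
Coupling ω_c² = ω_c¹ ⇒ overall = 35/54 × 39/8 = 455/144

455/144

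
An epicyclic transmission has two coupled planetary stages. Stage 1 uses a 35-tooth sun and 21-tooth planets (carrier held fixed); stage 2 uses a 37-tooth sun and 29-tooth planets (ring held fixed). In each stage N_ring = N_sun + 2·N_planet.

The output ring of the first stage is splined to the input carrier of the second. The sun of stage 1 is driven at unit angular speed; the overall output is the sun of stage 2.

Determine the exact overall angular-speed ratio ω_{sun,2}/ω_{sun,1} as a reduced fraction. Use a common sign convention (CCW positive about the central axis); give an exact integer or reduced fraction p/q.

Stage 1: N_ring = 35 + 2·21 = 77
Stage 1: 35(ω_s−ω_c) = −77(ω_r−ω_c),  ω_c=0, ω_s=1
Stage 1: ω_r = 0 − (35/77)(1−0) = -5/11
  ⇒ ω_r¹/ω_s¹ = -5/11
Stage 2: N_ring = 37 + 2·29 = 95
Stage 2: 37(ω_s−ω_c) = −95(ω_r−ω_c),  ω_r=0, ω_c=1
Stage 2: ω_s = 1 − (95/37)(0−1) = 132/37
  ⇒ ω_s²/ω_c² = 132/37
Coupling ω_c² = ω_r¹ ⇒ overall = -5/11 × 132/37 = -60/37

-60/37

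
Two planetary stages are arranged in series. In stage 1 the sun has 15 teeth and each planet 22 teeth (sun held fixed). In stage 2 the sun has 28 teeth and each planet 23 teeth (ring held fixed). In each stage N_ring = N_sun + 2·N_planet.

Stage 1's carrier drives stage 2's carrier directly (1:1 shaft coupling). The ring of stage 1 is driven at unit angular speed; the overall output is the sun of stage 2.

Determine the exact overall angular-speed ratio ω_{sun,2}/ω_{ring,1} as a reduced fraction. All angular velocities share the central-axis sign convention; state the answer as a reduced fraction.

3009/1036

Stage 1: N_ring = 15 + 2·22 = 59
Stage 1: 15(ω_s−ω_c) = −59(ω_r−ω_c),  ω_s=0, ω_r=1
Stage 1: 15(0−ω_c) = −59(1−ω_c)  ⇒  74ω_c = 59  ⇒  ω_c = 59/74
  ⇒ ω_c¹/ω_r¹ = 59/74
Stage 2: N_ring = 28 + 2·23 = 74
Stage 2: 28(ω_s−ω_c) = −74(ω_r−ω_c),  ω_r=0, ω_c=1
Stage 2: ω_s = 1 − (74/28)(0−1) = 51/14
  ⇒ ω_s²/ω_c² = 51/14
Coupling ω_c² = ω_c¹ ⇒ overall = 59/74 × 51/14 = 3009/1036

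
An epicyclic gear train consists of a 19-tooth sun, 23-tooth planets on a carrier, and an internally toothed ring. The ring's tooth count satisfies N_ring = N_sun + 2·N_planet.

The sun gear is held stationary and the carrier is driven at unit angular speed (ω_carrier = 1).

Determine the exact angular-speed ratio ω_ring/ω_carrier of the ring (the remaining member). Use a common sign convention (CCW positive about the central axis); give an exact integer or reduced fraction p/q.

84/65

N_ring = 19 + 2·23 = 65
19(ω_s−ω_c) = −65(ω_r−ω_c),  ω_s=0, ω_c=1
ω_r = 1 − (19/65)(0−1) = 84/65
ω_r/ω_c = 84/65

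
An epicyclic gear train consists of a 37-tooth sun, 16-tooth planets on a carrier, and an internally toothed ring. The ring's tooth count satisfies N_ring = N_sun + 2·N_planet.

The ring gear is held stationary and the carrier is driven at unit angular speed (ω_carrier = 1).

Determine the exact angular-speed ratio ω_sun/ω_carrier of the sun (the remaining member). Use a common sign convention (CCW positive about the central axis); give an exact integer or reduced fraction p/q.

N_ring = 37 + 2·16 = 69
37(ω_s−ω_c) = −69(ω_r−ω_c),  ω_r=0, ω_c=1
ω_s = 1 − (69/37)(0−1) = 106/37
ω_s/ω_c = 106/37

106/37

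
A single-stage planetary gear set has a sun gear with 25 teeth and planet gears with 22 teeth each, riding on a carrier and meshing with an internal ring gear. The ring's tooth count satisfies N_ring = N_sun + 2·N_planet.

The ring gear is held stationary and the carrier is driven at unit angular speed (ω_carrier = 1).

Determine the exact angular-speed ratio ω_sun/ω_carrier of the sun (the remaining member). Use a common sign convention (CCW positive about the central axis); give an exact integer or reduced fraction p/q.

94/25

N_ring = 25 + 2·22 = 69
25(ω_s−ω_c) = −69(ω_r−ω_c),  ω_r=0, ω_c=1
ω_s = 1 − (69/25)(0−1) = 94/25
ω_s/ω_c = 94/25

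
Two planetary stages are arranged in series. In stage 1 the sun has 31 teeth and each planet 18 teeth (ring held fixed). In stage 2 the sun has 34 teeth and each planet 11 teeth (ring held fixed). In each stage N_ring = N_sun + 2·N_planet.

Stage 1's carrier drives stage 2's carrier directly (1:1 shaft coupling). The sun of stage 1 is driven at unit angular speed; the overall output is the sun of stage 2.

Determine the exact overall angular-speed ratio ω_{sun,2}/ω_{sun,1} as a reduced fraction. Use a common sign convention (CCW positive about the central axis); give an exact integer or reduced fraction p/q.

1395/1666

Stage 1: N_ring = 31 + 2·18 = 67
Stage 1: 31(ω_s−ω_c) = −67(ω_r−ω_c),  ω_r=0, ω_s=1
Stage 1: 31(1−ω_c) = −67(0−ω_c)  ⇒  98ω_c = 31  ⇒  ω_c = 31/98
  ⇒ ω_c¹/ω_s¹ = 31/98
Stage 2: N_ring = 34 + 2·11 = 56
Stage 2: 34(ω_s−ω_c) = −56(ω_r−ω_c),  ω_r=0, ω_c=1
Stage 2: ω_s = 1 − (56/34)(0−1) = 45/17
  ⇒ ω_s²/ω_c² = 45/17
Coupling ω_c² = ω_c¹ ⇒ overall = 31/98 × 45/17 = 1395/1666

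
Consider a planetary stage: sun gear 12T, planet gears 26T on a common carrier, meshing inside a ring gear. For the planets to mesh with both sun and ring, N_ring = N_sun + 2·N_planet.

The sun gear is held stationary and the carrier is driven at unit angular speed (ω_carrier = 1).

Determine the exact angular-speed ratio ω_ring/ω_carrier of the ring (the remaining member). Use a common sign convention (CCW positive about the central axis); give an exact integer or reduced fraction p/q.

19/16

N_ring = 12 + 2·26 = 64
12(ω_s−ω_c) = −64(ω_r−ω_c),  ω_s=0, ω_c=1
ω_r = 1 − (12/64)(0−1) = 19/16
ω_r/ω_c = 19/16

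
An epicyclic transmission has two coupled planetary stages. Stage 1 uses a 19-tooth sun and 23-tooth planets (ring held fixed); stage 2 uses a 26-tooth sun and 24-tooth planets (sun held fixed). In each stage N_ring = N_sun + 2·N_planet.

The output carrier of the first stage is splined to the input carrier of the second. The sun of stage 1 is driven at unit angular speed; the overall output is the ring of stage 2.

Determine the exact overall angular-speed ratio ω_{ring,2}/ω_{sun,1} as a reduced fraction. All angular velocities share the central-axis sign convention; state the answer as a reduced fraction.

Stage 1: N_ring = 19 + 2·23 = 65
Stage 1: 19(ω_s−ω_c) = −65(ω_r−ω_c),  ω_r=0, ω_s=1
Stage 1: 19(1−ω_c) = −65(0−ω_c)  ⇒  84ω_c = 19  ⇒  ω_c = 19/84
  ⇒ ω_c¹/ω_s¹ = 19/84
Stage 2: N_ring = 26 + 2·24 = 74
Stage 2: 26(ω_s−ω_c) = −74(ω_r−ω_c),  ω_s=0, ω_c=1
Stage 2: ω_r = 1 − (26/74)(0−1) = 50/37
  ⇒ ω_r²/ω_c² = 50/37
Coupling ω_c² = ω_c¹ ⇒ overall = 19/84 × 50/37 = 475/1554

475/1554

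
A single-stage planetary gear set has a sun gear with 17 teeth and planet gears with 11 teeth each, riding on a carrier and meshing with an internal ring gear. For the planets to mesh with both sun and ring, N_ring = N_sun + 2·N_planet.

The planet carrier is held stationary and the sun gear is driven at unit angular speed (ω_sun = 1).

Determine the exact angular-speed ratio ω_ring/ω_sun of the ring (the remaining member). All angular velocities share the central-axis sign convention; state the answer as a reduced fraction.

N_ring = 17 + 2·11 = 39
17(ω_s−ω_c) = −39(ω_r−ω_c),  ω_c=0, ω_s=1
ω_r = 0 − (17/39)(1−0) = -17/39
ω_r/ω_s = -17/39

-17/39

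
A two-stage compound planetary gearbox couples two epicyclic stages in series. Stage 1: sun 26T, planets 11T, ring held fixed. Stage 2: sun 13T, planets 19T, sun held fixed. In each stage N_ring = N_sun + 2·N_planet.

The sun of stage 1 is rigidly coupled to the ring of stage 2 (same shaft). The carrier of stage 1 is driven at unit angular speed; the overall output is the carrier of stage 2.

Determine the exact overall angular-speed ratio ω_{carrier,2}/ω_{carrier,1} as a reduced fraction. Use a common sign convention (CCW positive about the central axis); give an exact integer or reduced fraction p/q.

Stage 1: N_ring = 26 + 2·11 = 48
Stage 1: 26(ω_s−ω_c) = −48(ω_r−ω_c),  ω_r=0, ω_c=1
Stage 1: ω_s = 1 − (48/26)(0−1) = 37/13
  ⇒ ω_s¹/ω_c¹ = 37/13
Stage 2: N_ring = 13 + 2·19 = 51
Stage 2: 13(ω_s−ω_c) = −51(ω_r−ω_c),  ω_s=0, ω_r=1
Stage 2: 13(0−ω_c) = −51(1−ω_c)  ⇒  64ω_c = 51  ⇒  ω_c = 51/64
  ⇒ ω_c²/ω_r² = 51/64
Coupling ω_r² = ω_s¹ ⇒ overall = 37/13 × 51/64 = 1887/832

1887/832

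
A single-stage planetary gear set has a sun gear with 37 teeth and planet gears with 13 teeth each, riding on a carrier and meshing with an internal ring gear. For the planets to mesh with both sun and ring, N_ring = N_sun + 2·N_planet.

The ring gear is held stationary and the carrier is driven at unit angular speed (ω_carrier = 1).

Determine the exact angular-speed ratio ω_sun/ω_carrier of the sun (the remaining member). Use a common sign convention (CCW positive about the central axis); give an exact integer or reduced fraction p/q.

100/37

N_ring = 37 + 2·13 = 63
37(ω_s−ω_c) = −63(ω_r−ω_c),  ω_r=0, ω_c=1
ω_s = 1 − (63/37)(0−1) = 100/37
ω_s/ω_c = 100/37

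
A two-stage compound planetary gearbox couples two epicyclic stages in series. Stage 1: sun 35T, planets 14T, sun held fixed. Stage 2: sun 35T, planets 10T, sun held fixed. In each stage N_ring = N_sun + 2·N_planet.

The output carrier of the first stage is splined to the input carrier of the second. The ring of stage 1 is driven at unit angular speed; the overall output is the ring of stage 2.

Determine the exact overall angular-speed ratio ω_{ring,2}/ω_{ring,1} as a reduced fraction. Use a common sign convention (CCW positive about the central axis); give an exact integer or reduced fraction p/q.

81/77

Stage 1: N_ring = 35 + 2·14 = 63
Stage 1: 35(ω_s−ω_c) = −63(ω_r−ω_c),  ω_s=0, ω_r=1
Stage 1: 35(0−ω_c) = −63(1−ω_c)  ⇒  98ω_c = 63  ⇒  ω_c = 9/14
  ⇒ ω_c¹/ω_r¹ = 9/14
Stage 2: N_ring = 35 + 2·10 = 55
Stage 2: 35(ω_s−ω_c) = −55(ω_r−ω_c),  ω_s=0, ω_c=1
Stage 2: ω_r = 1 − (35/55)(0−1) = 18/11
  ⇒ ω_r²/ω_c² = 18/11
Coupling ω_c² = ω_c¹ ⇒ overall = 9/14 × 18/11 = 81/77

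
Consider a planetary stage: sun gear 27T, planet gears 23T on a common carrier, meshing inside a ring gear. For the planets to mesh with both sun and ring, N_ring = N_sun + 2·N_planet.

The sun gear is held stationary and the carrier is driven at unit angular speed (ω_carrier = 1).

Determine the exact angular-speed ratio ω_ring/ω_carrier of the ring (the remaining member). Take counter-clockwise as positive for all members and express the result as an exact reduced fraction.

100/73

N_ring = 27 + 2·23 = 73
27(ω_s−ω_c) = −73(ω_r−ω_c),  ω_s=0, ω_c=1
ω_r = 1 − (27/73)(0−1) = 100/73
ω_r/ω_c = 100/73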